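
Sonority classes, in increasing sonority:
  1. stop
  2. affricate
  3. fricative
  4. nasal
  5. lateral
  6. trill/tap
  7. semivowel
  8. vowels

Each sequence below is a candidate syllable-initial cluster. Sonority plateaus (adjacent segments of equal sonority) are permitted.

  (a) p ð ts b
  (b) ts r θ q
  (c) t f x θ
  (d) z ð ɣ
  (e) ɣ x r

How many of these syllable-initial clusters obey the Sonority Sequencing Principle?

3

(a) 1-3-2-1 → violates
(b) 2-6-3-1 → violates
(c) 1-3-3-3 → obeys
(d) 3-3-3 → obeys
(e) 3-3-6 → obeys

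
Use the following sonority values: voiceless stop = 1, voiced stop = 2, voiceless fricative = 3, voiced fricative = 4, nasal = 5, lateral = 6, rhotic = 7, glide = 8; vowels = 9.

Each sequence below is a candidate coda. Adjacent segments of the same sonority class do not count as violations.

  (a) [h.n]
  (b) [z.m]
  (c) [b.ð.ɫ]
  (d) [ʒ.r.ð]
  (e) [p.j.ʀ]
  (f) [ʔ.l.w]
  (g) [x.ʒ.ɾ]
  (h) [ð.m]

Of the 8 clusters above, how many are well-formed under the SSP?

(a) [h.n]: profile 3-5 — violates.
(b) [z.m]: profile 4-5 — violates.
(c) [b.ð.ɫ]: profile 2-4-6 — violates.
(d) [ʒ.r.ð]: profile 4-7-4 — violates.
(e) [p.j.ʀ]: profile 1-8-7 — violates.
(f) [ʔ.l.w]: profile 1-6-8 — violates.
(g) [x.ʒ.ɾ]: profile 3-4-7 — violates.
(h) [ð.m]: profile 4-5 — violates.

0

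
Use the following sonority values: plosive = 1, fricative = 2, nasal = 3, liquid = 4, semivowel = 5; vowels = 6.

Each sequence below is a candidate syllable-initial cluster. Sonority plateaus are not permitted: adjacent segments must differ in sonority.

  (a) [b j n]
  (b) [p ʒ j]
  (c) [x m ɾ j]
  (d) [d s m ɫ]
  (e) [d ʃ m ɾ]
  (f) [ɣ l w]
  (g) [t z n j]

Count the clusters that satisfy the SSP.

(a) sonority 1-5-3: ill-formed.
(b) sonority 1-2-5: well-formed.
(c) sonority 2-3-4-5: well-formed.
(d) sonority 1-2-3-4: well-formed.
(e) sonority 1-2-3-4: well-formed.
(f) sonority 2-4-5: well-formed.
(g) sonority 1-2-3-5: well-formed.

6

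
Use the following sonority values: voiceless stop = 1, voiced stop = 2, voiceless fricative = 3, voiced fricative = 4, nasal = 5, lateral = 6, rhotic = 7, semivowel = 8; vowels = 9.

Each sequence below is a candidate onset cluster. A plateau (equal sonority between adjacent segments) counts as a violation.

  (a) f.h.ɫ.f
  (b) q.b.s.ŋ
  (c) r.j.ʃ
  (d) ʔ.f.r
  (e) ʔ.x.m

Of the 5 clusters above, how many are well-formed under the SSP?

(a) sonority 3-3-6-3: ill-formed.
(b) sonority 1-2-3-5: well-formed.
(c) sonority 7-8-3: ill-formed.
(d) sonority 1-3-7: well-formed.
(e) sonority 1-3-5: well-formed.

3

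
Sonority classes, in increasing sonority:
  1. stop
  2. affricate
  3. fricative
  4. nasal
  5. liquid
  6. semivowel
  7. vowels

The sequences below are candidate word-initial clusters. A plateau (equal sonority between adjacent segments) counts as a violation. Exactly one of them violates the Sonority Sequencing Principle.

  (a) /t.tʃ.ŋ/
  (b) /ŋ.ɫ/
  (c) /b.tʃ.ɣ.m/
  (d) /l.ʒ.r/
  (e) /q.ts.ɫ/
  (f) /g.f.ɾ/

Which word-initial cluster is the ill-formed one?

(a) 1-2-4 → obeys
(b) 4-5 → obeys
(c) 1-2-3-4 → obeys
(d) 5-3-5 → violates
(e) 1-2-5 → obeys
(f) 1-3-5 → obeys

d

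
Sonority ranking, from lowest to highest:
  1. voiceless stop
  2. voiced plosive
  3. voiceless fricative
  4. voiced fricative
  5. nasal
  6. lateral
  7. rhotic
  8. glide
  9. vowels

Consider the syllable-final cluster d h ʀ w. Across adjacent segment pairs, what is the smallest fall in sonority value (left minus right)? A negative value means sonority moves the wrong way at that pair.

-4

/d/: voiced plosive = 2.
/h/: voiceless fricative = 3.
/ʀ/: rhotic = 7.
/w/: glide = 8.
/d/→/h/: change -1.
/h/→/ʀ/: change -4.
/ʀ/→/w/: change -1.
Minimum = -4.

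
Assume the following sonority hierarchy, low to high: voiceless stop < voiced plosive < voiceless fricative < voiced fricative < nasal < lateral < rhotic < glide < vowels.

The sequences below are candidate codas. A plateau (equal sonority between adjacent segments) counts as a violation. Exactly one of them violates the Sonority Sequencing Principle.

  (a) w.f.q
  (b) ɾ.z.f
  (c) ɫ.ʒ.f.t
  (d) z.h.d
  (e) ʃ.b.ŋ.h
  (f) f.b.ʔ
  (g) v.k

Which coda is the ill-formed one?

(a) sonority 8-3-1: well-formed.
(b) sonority 7-4-3: well-formed.
(c) sonority 6-4-3-1: well-formed.
(d) sonority 4-3-2: well-formed.
(e) sonority 3-2-5-3: ill-formed.
(f) sonority 3-2-1: well-formed.
(g) sonority 4-1: well-formed.

e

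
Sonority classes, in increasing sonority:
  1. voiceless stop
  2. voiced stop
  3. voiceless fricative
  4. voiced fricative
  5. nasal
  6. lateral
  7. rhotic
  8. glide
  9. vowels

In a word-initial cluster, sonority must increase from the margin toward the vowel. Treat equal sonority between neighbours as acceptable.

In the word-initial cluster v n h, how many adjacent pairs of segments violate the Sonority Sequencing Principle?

/v/: voiced fricative = 4.
/n/: nasal = 5.
/h/: voiceless fricative = 3.
/v/→/n/: 4→5 (rises) — ok.
/n/→/h/: 5→3 (does not rise) — violation.

1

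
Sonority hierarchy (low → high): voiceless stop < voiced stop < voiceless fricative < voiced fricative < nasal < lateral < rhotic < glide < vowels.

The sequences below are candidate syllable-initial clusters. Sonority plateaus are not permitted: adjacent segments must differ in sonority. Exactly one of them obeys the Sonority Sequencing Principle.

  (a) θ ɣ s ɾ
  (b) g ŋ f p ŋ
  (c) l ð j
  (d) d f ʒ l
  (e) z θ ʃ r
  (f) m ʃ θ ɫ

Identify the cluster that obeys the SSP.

d

(a) θ ɣ s ɾ: profile 3-4-3-7 — violates.
(b) g ŋ f p ŋ: profile 2-5-3-1-5 — violates.
(c) l ð j: profile 6-4-8 — violates.
(d) d f ʒ l: profile 2-3-4-6 — obeys.
(e) z θ ʃ r: profile 4-3-3-7 — violates.
(f) m ʃ θ ɫ: profile 5-3-3-6 — violates.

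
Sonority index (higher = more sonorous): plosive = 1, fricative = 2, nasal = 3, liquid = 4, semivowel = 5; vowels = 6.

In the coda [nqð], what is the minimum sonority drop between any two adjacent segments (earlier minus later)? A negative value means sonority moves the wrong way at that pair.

-1

/n/: nasal = 3.
/q/: plosive = 1.
/ð/: fricative = 2.
/n/→/q/: change +2.
/q/→/ð/: change -1.
Minimum = -1.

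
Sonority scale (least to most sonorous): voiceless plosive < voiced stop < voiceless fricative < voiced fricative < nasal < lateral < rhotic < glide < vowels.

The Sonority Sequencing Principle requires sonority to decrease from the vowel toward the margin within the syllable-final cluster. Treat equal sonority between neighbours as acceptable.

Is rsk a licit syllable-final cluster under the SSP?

yes

/r/ is a rhotic (sonority 7).
/s/ is a voiceless fricative (sonority 3).
/k/ is a voiceless plosive (sonority 1).
The profile 7-3-1 strictly falls, so the syllable-final cluster satisfies the SSP.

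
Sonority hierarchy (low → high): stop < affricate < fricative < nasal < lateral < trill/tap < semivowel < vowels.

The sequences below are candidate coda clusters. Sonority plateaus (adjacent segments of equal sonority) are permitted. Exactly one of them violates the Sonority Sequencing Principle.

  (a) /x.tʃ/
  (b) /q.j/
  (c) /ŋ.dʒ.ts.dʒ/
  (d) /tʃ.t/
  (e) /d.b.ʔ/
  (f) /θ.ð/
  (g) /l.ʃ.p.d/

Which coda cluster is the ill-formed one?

(a) 3-2 → obeys
(b) 1-7 → violates
(c) 4-2-2-2 → obeys
(d) 2-1 → obeys
(e) 1-1-1 → obeys
(f) 3-3 → obeys
(g) 5-3-1-1 → obeys

b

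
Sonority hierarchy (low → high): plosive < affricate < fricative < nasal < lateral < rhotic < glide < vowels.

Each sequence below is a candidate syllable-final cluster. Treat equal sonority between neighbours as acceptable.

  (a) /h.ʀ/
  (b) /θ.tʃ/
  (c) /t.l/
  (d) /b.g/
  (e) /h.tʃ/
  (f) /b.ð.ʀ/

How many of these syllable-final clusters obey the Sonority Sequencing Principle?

(a) sonority 3-6: ill-formed.
(b) sonority 3-2: well-formed.
(c) sonority 1-5: ill-formed.
(d) sonority 1-1: well-formed.
(e) sonority 3-2: well-formed.
(f) sonority 1-3-6: ill-formed.

3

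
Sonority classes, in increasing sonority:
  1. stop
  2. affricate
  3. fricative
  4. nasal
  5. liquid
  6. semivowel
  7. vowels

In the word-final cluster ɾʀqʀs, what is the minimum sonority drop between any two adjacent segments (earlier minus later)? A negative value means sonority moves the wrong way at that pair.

/ɾ/ is a liquid (sonority 5).
/ʀ/ is a liquid (sonority 5).
/q/ is a stop (sonority 1).
/ʀ/ is a liquid (sonority 5).
/s/ is a fricative (sonority 3).
/ɾ/→/ʀ/: change +0.
/ʀ/→/q/: change +4.
/q/→/ʀ/: change -4.
/ʀ/→/s/: change +2.
Minimum = -4.

-4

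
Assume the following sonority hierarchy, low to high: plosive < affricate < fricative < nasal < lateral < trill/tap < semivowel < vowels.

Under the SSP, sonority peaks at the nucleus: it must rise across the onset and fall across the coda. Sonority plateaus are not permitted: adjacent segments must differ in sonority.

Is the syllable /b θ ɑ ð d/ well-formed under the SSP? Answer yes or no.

Onset: /b/ is a plosive (sonority 1), /θ/ is a fricative (sonority 3); then the nucleus /ɑ/ (sonority 8).
Onset profile 1-3-8 — rises to the nucleus.
Coda: /ð/ is a fricative (sonority 3), /d/ is a plosive (sonority 1).
Coda profile 8-3-1 — falls from the nucleus.

yes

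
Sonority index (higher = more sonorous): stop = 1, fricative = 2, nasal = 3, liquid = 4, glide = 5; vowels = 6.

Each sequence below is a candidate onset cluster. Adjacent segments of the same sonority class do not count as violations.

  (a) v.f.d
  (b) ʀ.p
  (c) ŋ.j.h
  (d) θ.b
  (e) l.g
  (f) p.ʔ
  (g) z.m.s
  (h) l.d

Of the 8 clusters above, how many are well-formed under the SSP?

(a) v.f.d: profile 2-2-1 — violates.
(b) ʀ.p: profile 4-1 — violates.
(c) ŋ.j.h: profile 3-5-2 — violates.
(d) θ.b: profile 2-1 — violates.
(e) l.g: profile 4-1 — violates.
(f) p.ʔ: profile 1-1 — obeys.
(g) z.m.s: profile 2-3-2 — violates.
(h) l.d: profile 4-1 — violates.

1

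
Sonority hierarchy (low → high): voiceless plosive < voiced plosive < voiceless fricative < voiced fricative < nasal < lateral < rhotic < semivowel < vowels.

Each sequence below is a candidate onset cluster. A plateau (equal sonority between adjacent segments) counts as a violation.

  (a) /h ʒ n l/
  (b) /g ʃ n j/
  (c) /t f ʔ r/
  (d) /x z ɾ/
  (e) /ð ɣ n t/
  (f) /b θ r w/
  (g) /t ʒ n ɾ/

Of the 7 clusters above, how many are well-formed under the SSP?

(a) sonority 3-4-5-6: well-formed.
(b) sonority 2-3-5-8: well-formed.
(c) sonority 1-3-1-7: ill-formed.
(d) sonority 3-4-7: well-formed.
(e) sonority 4-4-5-1: ill-formed.
(f) sonority 2-3-7-8: well-formed.
(g) sonority 1-4-5-7: well-formed.

5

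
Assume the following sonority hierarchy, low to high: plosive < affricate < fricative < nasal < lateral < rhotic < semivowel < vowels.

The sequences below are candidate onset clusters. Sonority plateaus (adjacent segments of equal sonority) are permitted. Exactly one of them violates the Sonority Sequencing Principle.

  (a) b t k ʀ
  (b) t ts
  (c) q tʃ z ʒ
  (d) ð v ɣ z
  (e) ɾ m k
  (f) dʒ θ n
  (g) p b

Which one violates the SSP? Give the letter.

(a) sonority 1-1-1-6: well-formed.
(b) sonority 1-2: well-formed.
(c) sonority 1-2-3-3: well-formed.
(d) sonority 3-3-3-3: well-formed.
(e) sonority 6-4-1: ill-formed.
(f) sonority 2-3-4: well-formed.
(g) sonority 1-1: well-formed.

e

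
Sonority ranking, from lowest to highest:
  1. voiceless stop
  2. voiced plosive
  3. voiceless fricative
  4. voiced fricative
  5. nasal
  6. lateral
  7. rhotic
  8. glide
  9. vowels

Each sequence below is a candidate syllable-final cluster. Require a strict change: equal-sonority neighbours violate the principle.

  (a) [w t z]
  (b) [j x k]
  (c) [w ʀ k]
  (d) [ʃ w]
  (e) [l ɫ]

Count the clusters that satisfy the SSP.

(a) [w t z]: profile 8-1-4 — violates.
(b) [j x k]: profile 8-3-1 — obeys.
(c) [w ʀ k]: profile 8-7-1 — obeys.
(d) [ʃ w]: profile 3-8 — violates.
(e) [l ɫ]: profile 6-6 — violates.

2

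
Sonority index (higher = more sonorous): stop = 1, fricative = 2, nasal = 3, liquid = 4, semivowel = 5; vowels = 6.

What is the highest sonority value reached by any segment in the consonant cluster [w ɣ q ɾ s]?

5

/w/: semivowel = 5.
/ɣ/: fricative = 2.
/q/: stop = 1.
/ɾ/: liquid = 4.
/s/: fricative = 2.
The maximum is 5.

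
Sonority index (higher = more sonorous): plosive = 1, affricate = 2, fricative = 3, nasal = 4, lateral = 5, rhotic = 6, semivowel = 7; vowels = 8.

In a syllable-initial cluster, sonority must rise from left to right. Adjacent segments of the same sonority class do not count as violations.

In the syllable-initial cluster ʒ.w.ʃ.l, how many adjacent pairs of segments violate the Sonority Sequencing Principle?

1

/ʒ/: fricative = 3.
/w/: semivowel = 7.
/ʃ/: fricative = 3.
/l/: lateral = 5.
/ʒ/→/w/: 3→7 (rises) — ok.
/w/→/ʃ/: 7→3 (does not rise) — violation.
/ʃ/→/l/: 3→5 (rises) — ok.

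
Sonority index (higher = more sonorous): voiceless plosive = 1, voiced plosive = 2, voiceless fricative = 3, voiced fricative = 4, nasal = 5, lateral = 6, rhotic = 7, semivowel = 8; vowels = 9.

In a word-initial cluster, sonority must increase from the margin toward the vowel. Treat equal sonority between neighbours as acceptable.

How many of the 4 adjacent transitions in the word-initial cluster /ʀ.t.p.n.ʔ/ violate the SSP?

/ʀ/: rhotic = 7.
/t/: voiceless plosive = 1.
/p/: voiceless plosive = 1.
/n/: nasal = 5.
/ʔ/: voiceless plosive = 1.
/ʀ/→/t/: 7→1 (does not rise) — violation.
/t/→/p/: 1→1 (plateau, allowed) — ok.
/p/→/n/: 1→5 (rises) — ok.
/n/→/ʔ/: 5→1 (does not rise) — violation.

2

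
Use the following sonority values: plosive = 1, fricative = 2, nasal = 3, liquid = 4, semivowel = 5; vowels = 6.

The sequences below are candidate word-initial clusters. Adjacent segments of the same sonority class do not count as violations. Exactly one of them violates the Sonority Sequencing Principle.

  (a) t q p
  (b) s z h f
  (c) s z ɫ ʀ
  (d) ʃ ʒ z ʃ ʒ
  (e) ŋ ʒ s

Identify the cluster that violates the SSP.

(a) 1-1-1 → obeys
(b) 2-2-2-2 → obeys
(c) 2-2-4-4 → obeys
(d) 2-2-2-2-2 → obeys
(e) 3-2-2 → violates

e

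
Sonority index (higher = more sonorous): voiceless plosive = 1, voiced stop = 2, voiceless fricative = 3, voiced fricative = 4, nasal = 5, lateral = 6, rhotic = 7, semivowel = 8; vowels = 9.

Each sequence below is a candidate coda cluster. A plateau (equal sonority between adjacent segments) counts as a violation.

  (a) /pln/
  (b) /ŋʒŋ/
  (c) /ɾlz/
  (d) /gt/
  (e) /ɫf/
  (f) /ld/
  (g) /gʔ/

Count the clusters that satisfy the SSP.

5

(a) /pln/: profile 1-6-5 — violates.
(b) /ŋʒŋ/: profile 5-4-5 — violates.
(c) /ɾlz/: profile 7-6-4 — obeys.
(d) /gt/: profile 2-1 — obeys.
(e) /ɫf/: profile 6-3 — obeys.
(f) /ld/: profile 6-2 — obeys.
(g) /gʔ/: profile 2-1 — obeys.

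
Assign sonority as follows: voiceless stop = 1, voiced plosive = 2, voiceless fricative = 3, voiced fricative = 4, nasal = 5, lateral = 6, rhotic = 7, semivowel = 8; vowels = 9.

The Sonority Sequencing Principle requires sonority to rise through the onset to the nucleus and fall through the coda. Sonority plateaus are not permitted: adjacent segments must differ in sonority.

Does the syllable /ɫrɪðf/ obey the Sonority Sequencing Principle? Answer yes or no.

yes

Onset: /ɫ/ is a lateral (sonority 6), /r/ is a rhotic (sonority 7); then the nucleus /ɪ/ (sonority 9).
Onset profile 6-7-9 — rises to the nucleus.
Coda: /ð/ is a voiced fricative (sonority 4), /f/ is a voiceless fricative (sonority 3).
Coda profile 9-4-3 — falls from the nucleus.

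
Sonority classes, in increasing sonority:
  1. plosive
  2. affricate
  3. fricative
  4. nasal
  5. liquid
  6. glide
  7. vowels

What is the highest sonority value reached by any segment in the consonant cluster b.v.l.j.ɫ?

6

/b/ is a plosive (sonority 1).
/v/ is a fricative (sonority 3).
/l/ is a liquid (sonority 5).
/j/ is a glide (sonority 6).
/ɫ/ is a liquid (sonority 5).
The maximum is 6.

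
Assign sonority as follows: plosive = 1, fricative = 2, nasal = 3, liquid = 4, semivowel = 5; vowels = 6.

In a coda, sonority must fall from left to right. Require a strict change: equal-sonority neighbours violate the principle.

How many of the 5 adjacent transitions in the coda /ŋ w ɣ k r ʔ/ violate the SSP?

2

/ŋ/ — nasal, sonority 3.
/w/ — semivowel, sonority 5.
/ɣ/ — fricative, sonority 2.
/k/ — plosive, sonority 1.
/r/ — liquid, sonority 4.
/ʔ/ — plosive, sonority 1.
/ŋ/→/w/: 3→5 (does not fall) — violation.
/w/→/ɣ/: 5→2 (falls) — ok.
/ɣ/→/k/: 2→1 (falls) — ok.
/k/→/r/: 1→4 (does not fall) — violation.
/r/→/ʔ/: 4→1 (falls) — ok.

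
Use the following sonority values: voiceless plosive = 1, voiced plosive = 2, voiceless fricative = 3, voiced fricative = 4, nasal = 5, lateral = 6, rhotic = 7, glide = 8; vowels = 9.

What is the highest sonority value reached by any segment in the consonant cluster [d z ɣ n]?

/d/ is a voiced plosive (sonority 2).
/z/ is a voiced fricative (sonority 4).
/ɣ/ is a voiced fricative (sonority 4).
/n/ is a nasal (sonority 5).
The maximum is 5.

5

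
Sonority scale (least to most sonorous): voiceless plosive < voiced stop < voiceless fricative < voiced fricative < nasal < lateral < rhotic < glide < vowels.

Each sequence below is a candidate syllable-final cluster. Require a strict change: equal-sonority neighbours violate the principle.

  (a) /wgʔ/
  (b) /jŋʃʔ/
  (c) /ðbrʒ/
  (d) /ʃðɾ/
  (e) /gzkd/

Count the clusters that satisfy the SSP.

2

(a) 8-2-1 → obeys
(b) 8-5-3-1 → obeys
(c) 4-2-7-4 → violates
(d) 3-4-7 → violates
(e) 2-4-1-2 → violates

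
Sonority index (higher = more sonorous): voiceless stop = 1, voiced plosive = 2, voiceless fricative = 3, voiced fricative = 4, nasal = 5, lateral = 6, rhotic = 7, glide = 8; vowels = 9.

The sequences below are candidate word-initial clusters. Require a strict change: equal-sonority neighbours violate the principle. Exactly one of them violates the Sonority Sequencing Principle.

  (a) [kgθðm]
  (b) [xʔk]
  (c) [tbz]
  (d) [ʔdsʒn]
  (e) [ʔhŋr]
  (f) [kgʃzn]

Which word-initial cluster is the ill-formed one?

b

(a) 1-2-3-4-5 → obeys
(b) 3-1-1 → violates
(c) 1-2-4 → obeys
(d) 1-2-3-4-5 → obeys
(e) 1-3-5-7 → obeys
(f) 1-2-3-4-5 → obeys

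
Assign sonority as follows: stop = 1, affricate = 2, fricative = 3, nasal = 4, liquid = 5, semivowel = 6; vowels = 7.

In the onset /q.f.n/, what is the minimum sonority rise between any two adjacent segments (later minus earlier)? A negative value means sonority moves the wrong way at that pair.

/q/ is a stop (sonority 1).
/f/ is a fricative (sonority 3).
/n/ is a nasal (sonority 4).
/q/→/f/: change +2.
/f/→/n/: change +1.
Minimum = 1.

1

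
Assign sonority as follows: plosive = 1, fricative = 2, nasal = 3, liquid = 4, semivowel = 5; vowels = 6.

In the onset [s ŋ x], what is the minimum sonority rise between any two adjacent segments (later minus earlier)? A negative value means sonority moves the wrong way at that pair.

/s/: fricative = 2.
/ŋ/: nasal = 3.
/x/: fricative = 2.
/s/→/ŋ/: change +1.
/ŋ/→/x/: change -1.
Minimum = -1.

-1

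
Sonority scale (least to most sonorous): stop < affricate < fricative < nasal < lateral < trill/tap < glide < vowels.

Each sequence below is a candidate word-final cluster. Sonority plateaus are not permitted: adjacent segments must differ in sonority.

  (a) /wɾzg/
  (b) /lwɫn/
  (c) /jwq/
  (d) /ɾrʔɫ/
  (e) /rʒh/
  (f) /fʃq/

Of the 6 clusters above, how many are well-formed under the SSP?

1

(a) 7-6-3-1 → obeys
(b) 5-7-5-4 → violates
(c) 7-7-1 → violates
(d) 6-6-1-5 → violates
(e) 6-3-3 → violates
(f) 3-3-1 → violates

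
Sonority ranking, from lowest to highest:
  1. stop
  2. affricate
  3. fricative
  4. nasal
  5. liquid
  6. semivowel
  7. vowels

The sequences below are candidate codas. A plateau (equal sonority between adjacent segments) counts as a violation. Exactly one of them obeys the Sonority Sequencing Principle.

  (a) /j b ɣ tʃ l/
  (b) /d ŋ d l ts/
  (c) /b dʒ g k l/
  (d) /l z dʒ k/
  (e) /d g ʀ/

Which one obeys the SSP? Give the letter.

d

(a) /j b ɣ tʃ l/: profile 6-1-3-2-5 — violates.
(b) /d ŋ d l ts/: profile 1-4-1-5-2 — violates.
(c) /b dʒ g k l/: profile 1-2-1-1-5 — violates.
(d) /l z dʒ k/: profile 5-3-2-1 — obeys.
(e) /d g ʀ/: profile 1-1-5 — violates.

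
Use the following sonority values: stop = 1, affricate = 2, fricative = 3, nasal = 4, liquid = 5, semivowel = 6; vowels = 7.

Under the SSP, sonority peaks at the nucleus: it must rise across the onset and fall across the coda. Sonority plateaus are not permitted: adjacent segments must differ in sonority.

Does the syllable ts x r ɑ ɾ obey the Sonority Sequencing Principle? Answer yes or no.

yes

Onset: /ts/ is an affricate (sonority 2), /x/ is a fricative (sonority 3), /r/ is a liquid (sonority 5); then the nucleus /ɑ/ (sonority 7).
Onset profile 2-3-5-7 — rises to the nucleus.
Coda: /ɾ/ is a liquid (sonority 5).
Coda profile 7-5 — falls from the nucleus.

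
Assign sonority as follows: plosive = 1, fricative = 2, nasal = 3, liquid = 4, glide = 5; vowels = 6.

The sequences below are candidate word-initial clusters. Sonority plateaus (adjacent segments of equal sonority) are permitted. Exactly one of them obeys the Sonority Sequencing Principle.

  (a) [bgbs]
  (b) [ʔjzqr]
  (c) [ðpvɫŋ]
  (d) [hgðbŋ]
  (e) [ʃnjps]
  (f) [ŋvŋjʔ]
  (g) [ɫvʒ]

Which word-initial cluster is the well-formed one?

(a) [bgbs]: profile 1-1-1-2 — obeys.
(b) [ʔjzqr]: profile 1-5-2-1-4 — violates.
(c) [ðpvɫŋ]: profile 2-1-2-4-3 — violates.
(d) [hgðbŋ]: profile 2-1-2-1-3 — violates.
(e) [ʃnjps]: profile 2-3-5-1-2 — violates.
(f) [ŋvŋjʔ]: profile 3-2-3-5-1 — violates.
(g) [ɫvʒ]: profile 4-2-2 — violates.

a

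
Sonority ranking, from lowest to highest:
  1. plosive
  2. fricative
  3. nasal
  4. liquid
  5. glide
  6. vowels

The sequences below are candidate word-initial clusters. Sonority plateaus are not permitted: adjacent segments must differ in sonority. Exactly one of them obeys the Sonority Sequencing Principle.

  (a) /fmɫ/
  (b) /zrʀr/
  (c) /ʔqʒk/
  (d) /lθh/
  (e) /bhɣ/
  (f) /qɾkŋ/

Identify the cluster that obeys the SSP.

a

(a) sonority 2-3-4: well-formed.
(b) sonority 2-4-4-4: ill-formed.
(c) sonority 1-1-2-1: ill-formed.
(d) sonority 4-2-2: ill-formed.
(e) sonority 1-2-2: ill-formed.
(f) sonority 1-4-1-3: ill-formed.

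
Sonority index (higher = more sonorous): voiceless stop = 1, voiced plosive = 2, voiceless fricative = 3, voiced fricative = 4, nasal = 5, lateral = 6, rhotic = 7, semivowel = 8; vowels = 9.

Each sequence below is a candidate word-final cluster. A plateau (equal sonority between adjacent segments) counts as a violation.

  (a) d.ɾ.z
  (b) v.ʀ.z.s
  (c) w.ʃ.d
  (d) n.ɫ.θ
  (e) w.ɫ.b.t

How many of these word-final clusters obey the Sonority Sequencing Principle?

2

(a) d.ɾ.z: profile 2-7-4 — violates.
(b) v.ʀ.z.s: profile 4-7-4-3 — violates.
(c) w.ʃ.d: profile 8-3-2 — obeys.
(d) n.ɫ.θ: profile 5-6-3 — violates.
(e) w.ɫ.b.t: profile 8-6-2-1 — obeys.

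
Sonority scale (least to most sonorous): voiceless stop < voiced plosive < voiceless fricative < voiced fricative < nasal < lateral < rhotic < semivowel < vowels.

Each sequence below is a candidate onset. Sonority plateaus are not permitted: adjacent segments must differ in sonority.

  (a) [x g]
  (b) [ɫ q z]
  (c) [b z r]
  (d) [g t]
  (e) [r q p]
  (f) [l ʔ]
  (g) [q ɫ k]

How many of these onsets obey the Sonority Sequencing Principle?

(a) [x g]: profile 3-2 — violates.
(b) [ɫ q z]: profile 6-1-4 — violates.
(c) [b z r]: profile 2-4-7 — obeys.
(d) [g t]: profile 2-1 — violates.
(e) [r q p]: profile 7-1-1 — violates.
(f) [l ʔ]: profile 6-1 — violates.
(g) [q ɫ k]: profile 1-6-1 — violates.

1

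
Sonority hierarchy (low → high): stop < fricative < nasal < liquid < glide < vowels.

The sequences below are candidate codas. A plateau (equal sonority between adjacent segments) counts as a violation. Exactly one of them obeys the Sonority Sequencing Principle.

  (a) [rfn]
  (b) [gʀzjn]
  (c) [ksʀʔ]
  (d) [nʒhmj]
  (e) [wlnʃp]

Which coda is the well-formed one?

(a) 4-2-3 → violates
(b) 1-4-2-5-3 → violates
(c) 1-2-4-1 → violates
(d) 3-2-2-3-5 → violates
(e) 5-4-3-2-1 → obeys

e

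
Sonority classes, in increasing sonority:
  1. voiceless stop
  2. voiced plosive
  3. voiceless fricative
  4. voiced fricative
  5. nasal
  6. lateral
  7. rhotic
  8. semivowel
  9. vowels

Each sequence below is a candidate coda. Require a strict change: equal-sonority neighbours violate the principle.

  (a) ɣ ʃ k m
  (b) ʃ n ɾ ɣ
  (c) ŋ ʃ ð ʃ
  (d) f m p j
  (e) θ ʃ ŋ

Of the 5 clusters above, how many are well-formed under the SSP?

0

(a) 4-3-1-5 → violates
(b) 3-5-7-4 → violates
(c) 5-3-4-3 → violates
(d) 3-5-1-8 → violates
(e) 3-3-5 → violates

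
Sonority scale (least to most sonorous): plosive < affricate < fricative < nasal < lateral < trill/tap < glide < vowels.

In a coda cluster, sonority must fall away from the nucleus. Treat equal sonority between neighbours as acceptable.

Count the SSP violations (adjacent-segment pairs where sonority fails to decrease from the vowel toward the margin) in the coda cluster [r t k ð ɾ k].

2

/r/: trill/tap = 6.
/t/: plosive = 1.
/k/: plosive = 1.
/ð/: fricative = 3.
/ɾ/: trill/tap = 6.
/k/: plosive = 1.
/r/→/t/: 6→1 (falls) — ok.
/t/→/k/: 1→1 (plateau, allowed) — ok.
/k/→/ð/: 1→3 (does not fall) — violation.
/ð/→/ɾ/: 3→6 (does not fall) — violation.
/ɾ/→/k/: 6→1 (falls) — ok.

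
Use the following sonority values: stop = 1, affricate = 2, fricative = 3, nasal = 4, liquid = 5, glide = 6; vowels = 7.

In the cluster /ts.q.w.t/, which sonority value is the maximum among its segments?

6

/ts/ is an affricate (sonority 2).
/q/ is a stop (sonority 1).
/w/ is a glide (sonority 6).
/t/ is a stop (sonority 1).
The maximum is 6.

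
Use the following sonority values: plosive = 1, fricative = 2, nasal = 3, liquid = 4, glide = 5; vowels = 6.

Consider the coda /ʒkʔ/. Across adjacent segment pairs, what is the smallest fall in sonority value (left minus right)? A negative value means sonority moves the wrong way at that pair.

0

/ʒ/ is a fricative (sonority 2).
/k/ is a plosive (sonority 1).
/ʔ/ is a plosive (sonority 1).
/ʒ/→/k/: change +1.
/k/→/ʔ/: change +0.
Minimum = 0.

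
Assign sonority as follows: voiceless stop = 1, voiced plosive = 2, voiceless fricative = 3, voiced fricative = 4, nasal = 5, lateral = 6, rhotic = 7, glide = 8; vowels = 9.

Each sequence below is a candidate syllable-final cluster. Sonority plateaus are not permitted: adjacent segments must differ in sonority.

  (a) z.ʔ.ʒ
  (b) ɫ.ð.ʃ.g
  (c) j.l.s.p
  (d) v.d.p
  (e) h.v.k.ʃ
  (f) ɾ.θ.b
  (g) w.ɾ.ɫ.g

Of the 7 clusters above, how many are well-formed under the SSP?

5

(a) 4-1-4 → violates
(b) 6-4-3-2 → obeys
(c) 8-6-3-1 → obeys
(d) 4-2-1 → obeys
(e) 3-4-1-3 → violates
(f) 7-3-2 → obeys
(g) 8-7-6-2 → obeys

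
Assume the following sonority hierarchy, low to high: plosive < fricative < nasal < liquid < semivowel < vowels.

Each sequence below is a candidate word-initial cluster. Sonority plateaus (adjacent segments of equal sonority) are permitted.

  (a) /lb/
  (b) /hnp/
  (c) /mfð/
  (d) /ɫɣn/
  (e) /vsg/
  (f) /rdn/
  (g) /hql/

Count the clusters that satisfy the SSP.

(a) sonority 4-1: ill-formed.
(b) sonority 2-3-1: ill-formed.
(c) sonority 3-2-2: ill-formed.
(d) sonority 4-2-3: ill-formed.
(e) sonority 2-2-1: ill-formed.
(f) sonority 4-1-3: ill-formed.
(g) sonority 2-1-4: ill-formed.

0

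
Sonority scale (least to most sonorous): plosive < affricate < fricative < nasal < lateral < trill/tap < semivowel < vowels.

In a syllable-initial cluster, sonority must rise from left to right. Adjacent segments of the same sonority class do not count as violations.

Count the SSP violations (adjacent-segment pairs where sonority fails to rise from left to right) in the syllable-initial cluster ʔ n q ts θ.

1

/ʔ/: plosive = 1.
/n/: nasal = 4.
/q/: plosive = 1.
/ts/: affricate = 2.
/θ/: fricative = 3.
/ʔ/→/n/: 1→4 (rises) — ok.
/n/→/q/: 4→1 (does not rise) — violation.
/q/→/ts/: 1→2 (rises) — ok.
/ts/→/θ/: 2→3 (rises) — ok.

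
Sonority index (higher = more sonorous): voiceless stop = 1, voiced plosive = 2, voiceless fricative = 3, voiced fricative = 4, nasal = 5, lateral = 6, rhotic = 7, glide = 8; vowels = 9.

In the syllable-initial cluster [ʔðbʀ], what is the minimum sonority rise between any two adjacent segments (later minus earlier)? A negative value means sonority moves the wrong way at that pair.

-2

/ʔ/: voiceless stop = 1.
/ð/: voiced fricative = 4.
/b/: voiced plosive = 2.
/ʀ/: rhotic = 7.
/ʔ/→/ð/: change +3.
/ð/→/b/: change -2.
/b/→/ʀ/: change +5.
Minimum = -2.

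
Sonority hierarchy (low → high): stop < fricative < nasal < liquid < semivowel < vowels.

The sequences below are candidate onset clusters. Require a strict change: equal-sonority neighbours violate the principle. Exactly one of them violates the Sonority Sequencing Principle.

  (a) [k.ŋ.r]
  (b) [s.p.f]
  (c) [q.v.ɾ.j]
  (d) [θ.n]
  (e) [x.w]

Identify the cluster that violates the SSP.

b

(a) 1-3-4 → obeys
(b) 2-1-2 → violates
(c) 1-2-4-5 → obeys
(d) 2-3 → obeys
(e) 2-5 → obeys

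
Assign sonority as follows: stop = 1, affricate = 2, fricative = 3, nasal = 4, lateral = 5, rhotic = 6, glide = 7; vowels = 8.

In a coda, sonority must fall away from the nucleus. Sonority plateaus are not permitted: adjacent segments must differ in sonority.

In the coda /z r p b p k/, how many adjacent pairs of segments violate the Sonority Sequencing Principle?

4

/z/ is a fricative (sonority 3).
/r/ is a rhotic (sonority 6).
/p/ is a stop (sonority 1).
/b/ is a stop (sonority 1).
/p/ is a stop (sonority 1).
/k/ is a stop (sonority 1).
/z/→/r/: 3→6 (does not fall) — violation.
/r/→/p/: 6→1 (falls) — ok.
/p/→/b/: 1→1 (plateau) — violation.
/b/→/p/: 1→1 (plateau) — violation.
/p/→/k/: 1→1 (plateau) — violation.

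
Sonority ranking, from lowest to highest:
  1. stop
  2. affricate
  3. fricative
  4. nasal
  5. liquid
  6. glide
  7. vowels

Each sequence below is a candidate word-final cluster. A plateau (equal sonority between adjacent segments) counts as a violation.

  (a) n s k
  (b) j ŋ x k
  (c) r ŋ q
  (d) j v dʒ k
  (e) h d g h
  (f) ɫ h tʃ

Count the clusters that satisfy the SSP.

5

(a) sonority 4-3-1: well-formed.
(b) sonority 6-4-3-1: well-formed.
(c) sonority 5-4-1: well-formed.
(d) sonority 6-3-2-1: well-formed.
(e) sonority 3-1-1-3: ill-formed.
(f) sonority 5-3-2: well-formed.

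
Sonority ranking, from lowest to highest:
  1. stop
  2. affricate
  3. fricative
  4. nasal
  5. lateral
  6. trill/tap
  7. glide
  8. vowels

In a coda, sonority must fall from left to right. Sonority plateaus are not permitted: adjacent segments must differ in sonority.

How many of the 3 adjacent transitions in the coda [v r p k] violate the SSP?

2

/v/ — fricative, sonority 3.
/r/ — trill/tap, sonority 6.
/p/ — stop, sonority 1.
/k/ — stop, sonority 1.
/v/→/r/: 3→6 (does not fall) — violation.
/r/→/p/: 6→1 (falls) — ok.
/p/→/k/: 1→1 (plateau) — violation.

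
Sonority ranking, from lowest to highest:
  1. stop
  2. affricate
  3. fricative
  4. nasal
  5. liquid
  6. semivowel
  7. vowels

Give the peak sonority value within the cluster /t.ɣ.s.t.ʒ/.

/t/ — stop, sonority 1.
/ɣ/ — fricative, sonority 3.
/s/ — fricative, sonority 3.
/t/ — stop, sonority 1.
/ʒ/ — fricative, sonority 3.
The maximum is 3.

3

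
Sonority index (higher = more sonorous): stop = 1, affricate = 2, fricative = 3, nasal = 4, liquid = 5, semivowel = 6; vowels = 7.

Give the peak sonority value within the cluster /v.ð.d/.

3

/v/: fricative = 3.
/ð/: fricative = 3.
/d/: stop = 1.
The maximum is 3.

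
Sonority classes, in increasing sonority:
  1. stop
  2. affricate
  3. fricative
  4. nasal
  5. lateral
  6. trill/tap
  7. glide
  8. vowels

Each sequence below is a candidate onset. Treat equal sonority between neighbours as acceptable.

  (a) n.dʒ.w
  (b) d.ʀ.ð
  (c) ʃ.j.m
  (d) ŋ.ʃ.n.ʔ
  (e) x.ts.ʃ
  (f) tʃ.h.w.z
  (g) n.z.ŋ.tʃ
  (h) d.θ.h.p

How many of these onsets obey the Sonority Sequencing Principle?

0

(a) n.dʒ.w: profile 4-2-7 — violates.
(b) d.ʀ.ð: profile 1-6-3 — violates.
(c) ʃ.j.m: profile 3-7-4 — violates.
(d) ŋ.ʃ.n.ʔ: profile 4-3-4-1 — violates.
(e) x.ts.ʃ: profile 3-2-3 — violates.
(f) tʃ.h.w.z: profile 2-3-7-3 — violates.
(g) n.z.ŋ.tʃ: profile 4-3-4-2 — violates.
(h) d.θ.h.p: profile 1-3-3-1 — violates.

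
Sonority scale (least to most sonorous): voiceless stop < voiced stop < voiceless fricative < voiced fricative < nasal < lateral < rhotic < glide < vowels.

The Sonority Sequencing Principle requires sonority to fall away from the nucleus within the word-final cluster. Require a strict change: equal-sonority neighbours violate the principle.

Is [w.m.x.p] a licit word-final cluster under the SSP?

/w/ — glide, sonority 8.
/m/ — nasal, sonority 5.
/x/ — voiceless fricative, sonority 3.
/p/ — voiceless stop, sonority 1.
The profile 8-5-3-1 strictly falls, so the word-final cluster satisfies the SSP.

yes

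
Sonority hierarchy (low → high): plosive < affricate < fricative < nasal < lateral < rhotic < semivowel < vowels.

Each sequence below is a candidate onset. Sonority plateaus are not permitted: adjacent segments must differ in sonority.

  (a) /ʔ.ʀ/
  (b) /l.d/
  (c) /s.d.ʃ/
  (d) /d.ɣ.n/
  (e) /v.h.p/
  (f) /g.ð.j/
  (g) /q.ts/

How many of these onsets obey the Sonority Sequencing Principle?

(a) /ʔ.ʀ/: profile 1-6 — obeys.
(b) /l.d/: profile 5-1 — violates.
(c) /s.d.ʃ/: profile 3-1-3 — violates.
(d) /d.ɣ.n/: profile 1-3-4 — obeys.
(e) /v.h.p/: profile 3-3-1 — violates.
(f) /g.ð.j/: profile 1-3-7 — obeys.
(g) /q.ts/: profile 1-2 — obeys.

4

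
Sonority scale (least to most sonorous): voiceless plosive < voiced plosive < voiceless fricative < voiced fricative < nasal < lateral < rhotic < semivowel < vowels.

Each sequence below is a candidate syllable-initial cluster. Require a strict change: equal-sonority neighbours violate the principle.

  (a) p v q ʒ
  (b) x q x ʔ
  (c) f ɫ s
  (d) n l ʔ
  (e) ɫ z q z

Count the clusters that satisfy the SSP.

0

(a) p v q ʒ: profile 1-4-1-4 — violates.
(b) x q x ʔ: profile 3-1-3-1 — violates.
(c) f ɫ s: profile 3-6-3 — violates.
(d) n l ʔ: profile 5-6-1 — violates.
(e) ɫ z q z: profile 6-4-1-4 — violates.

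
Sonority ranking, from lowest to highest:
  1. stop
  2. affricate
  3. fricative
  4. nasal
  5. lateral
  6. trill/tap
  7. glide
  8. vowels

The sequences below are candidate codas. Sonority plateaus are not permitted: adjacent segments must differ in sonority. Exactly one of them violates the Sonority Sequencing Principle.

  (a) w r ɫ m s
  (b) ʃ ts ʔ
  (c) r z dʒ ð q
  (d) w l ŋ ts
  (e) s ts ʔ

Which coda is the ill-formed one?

(a) sonority 7-6-5-4-3: well-formed.
(b) sonority 3-2-1: well-formed.
(c) sonority 6-3-2-3-1: ill-formed.
(d) sonority 7-5-4-2: well-formed.
(e) sonority 3-2-1: well-formed.

c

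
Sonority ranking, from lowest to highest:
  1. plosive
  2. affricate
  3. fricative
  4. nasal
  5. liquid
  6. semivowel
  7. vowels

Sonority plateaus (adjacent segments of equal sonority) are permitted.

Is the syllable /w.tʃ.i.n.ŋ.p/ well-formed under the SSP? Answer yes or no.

Onset: /w/ is a semivowel (sonority 6), /tʃ/ is an affricate (sonority 2); then the nucleus /i/ (sonority 7).
Onset profile 6-2-7 — does not rise throughout.
Coda: /n/ is a nasal (sonority 4), /ŋ/ is a nasal (sonority 4), /p/ is a plosive (sonority 1).
Coda profile 7-4-4-1 — falls from the nucleus.

no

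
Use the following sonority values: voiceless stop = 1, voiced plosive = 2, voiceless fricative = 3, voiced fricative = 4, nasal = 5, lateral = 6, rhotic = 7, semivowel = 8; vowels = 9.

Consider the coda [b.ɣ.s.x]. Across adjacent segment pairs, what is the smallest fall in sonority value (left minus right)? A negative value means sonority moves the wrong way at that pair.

/b/ is a voiced plosive (sonority 2).
/ɣ/ is a voiced fricative (sonority 4).
/s/ is a voiceless fricative (sonority 3).
/x/ is a voiceless fricative (sonority 3).
/b/→/ɣ/: change -2.
/ɣ/→/s/: change +1.
/s/→/x/: change +0.
Minimum = -2.

-2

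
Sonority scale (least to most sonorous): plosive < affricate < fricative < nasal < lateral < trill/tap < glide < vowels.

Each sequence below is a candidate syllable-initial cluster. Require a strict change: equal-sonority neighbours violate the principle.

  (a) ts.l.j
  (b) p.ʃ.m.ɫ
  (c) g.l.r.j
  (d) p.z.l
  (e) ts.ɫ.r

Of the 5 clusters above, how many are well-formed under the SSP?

(a) ts.l.j: profile 2-5-7 — obeys.
(b) p.ʃ.m.ɫ: profile 1-3-4-5 — obeys.
(c) g.l.r.j: profile 1-5-6-7 — obeys.
(d) p.z.l: profile 1-3-5 — obeys.
(e) ts.ɫ.r: profile 2-5-6 — obeys.

5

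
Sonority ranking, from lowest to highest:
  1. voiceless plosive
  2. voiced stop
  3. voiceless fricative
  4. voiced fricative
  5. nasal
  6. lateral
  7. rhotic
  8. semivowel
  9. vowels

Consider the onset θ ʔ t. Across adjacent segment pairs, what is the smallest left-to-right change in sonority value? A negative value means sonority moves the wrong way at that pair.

/θ/ is a voiceless fricative (sonority 3).
/ʔ/ is a voiceless plosive (sonority 1).
/t/ is a voiceless plosive (sonority 1).
/θ/→/ʔ/: change -2.
/ʔ/→/t/: change +0.
Minimum = -2.

-2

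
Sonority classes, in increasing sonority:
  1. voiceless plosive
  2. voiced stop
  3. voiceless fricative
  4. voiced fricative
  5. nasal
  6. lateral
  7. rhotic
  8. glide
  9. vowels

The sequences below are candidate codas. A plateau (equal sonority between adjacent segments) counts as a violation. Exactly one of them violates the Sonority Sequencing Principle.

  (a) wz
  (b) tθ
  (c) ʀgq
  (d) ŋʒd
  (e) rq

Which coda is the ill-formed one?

b

(a) sonority 8-4: well-formed.
(b) sonority 1-3: ill-formed.
(c) sonority 7-2-1: well-formed.
(d) sonority 5-4-2: well-formed.
(e) sonority 7-1: well-formed.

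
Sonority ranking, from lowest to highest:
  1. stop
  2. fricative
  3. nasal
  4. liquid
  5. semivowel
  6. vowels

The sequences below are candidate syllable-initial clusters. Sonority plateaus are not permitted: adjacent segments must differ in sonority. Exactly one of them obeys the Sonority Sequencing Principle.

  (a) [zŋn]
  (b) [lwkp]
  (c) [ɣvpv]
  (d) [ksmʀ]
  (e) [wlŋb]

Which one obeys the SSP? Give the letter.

d

(a) sonority 2-3-3: ill-formed.
(b) sonority 4-5-1-1: ill-formed.
(c) sonority 2-2-1-2: ill-formed.
(d) sonority 1-2-3-4: well-formed.
(e) sonority 5-4-3-1: ill-formed.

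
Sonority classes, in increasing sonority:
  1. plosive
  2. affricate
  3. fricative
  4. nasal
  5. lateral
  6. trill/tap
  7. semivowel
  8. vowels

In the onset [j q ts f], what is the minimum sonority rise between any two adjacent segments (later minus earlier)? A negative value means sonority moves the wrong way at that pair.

-6

/j/ is a semivowel (sonority 7).
/q/ is a plosive (sonority 1).
/ts/ is an affricate (sonority 2).
/f/ is a fricative (sonority 3).
/j/→/q/: change -6.
/q/→/ts/: change +1.
/ts/→/f/: change +1.
Minimum = -6.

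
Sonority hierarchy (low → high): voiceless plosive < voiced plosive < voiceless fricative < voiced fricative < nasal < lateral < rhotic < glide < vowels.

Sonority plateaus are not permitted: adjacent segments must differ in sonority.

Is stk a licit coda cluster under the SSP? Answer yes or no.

no

/s/ is a voiceless fricative (sonority 3).
/t/ is a voiceless plosive (sonority 1).
/k/ is a voiceless plosive (sonority 1).
The profile is 3-1-1. Between /t/ (1) and /k/ (1) sonority does not fall, so the cluster violates the SSP.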